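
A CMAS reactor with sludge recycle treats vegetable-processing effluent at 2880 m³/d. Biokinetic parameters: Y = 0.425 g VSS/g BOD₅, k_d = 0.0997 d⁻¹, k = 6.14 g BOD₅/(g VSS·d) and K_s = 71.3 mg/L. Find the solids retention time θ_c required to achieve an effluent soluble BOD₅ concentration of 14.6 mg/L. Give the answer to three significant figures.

From 1/θ_c = Y·k·S/(K_s + S) − k_d: Y·k·S/(K_s+S) = 0.425 × 6.14 × 14.6 / (71.3 + 14.6) = 0.4435 d⁻¹.
Then 1/θ_c = μ − k_d = 0.4435 − 0.0997 = 0.3438 d⁻¹, giving θ_c = 2.908 d.

θ_c ≈ 2.91 d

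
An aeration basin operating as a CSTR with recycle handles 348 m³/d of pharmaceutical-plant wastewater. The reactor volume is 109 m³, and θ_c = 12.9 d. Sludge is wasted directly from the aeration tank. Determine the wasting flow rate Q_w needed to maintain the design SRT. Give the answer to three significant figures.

Q_w ≈ 8.45 m³/d

With mixed-liquor wasting, θ_c = V/Q_w, so Q_w = V/θ_c = 109.0/12.9 = 8.450 m³/d.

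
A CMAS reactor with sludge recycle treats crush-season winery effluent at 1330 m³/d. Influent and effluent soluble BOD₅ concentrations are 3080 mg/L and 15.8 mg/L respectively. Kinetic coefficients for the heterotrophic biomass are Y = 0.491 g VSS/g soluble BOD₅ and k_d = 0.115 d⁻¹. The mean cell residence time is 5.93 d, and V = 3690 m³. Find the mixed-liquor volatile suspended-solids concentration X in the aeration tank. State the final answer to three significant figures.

X ≈ 1910 mg/L

Solving the biomass balance for X: X = Y Q (S₀−S) θ_c / [V (1+k_d θ_c)] = 0.491 × 1330 × (3080 − 15.8) × 5.93 / [3690 × (1 + 0.115 × 5.93)] = 1912 mg/L.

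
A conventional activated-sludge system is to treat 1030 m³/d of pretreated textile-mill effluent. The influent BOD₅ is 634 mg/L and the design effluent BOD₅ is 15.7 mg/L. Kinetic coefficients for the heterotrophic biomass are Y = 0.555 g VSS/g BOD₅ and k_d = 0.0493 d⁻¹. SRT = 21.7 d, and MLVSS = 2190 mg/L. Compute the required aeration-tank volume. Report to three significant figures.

Steady-state biomass mass balance: V·X·(1 + k_d·θ_c) = Y·Q·(S₀ − S)·θ_c, so V = 0.555 × 1030 × (634 − 15.7) × 21.7 / [2190 × (1 + 0.0493 × 21.7)] = 7.67×10^6 / 4533 = 1692 m³.

V ≈ 1690 m³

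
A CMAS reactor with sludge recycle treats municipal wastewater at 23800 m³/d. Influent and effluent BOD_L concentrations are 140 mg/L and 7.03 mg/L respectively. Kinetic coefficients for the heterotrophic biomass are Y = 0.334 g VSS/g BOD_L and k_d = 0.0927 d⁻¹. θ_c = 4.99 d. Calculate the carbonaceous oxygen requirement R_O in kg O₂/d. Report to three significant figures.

R_O ≈ 2140 kg O₂/d

Y_obs = Y / (1 + k_d θ_c) = 0.334 / (1 + 0.0927 × 4.99) = 0.334 / 1.463 = 0.2284.
Substrate removed = Q·(S₀ − S) = 23800 m³/d × (140 − 7.03) g/m³ = 3.16×10^6 g/d = 3165 kg/d.
Net sludge production P_X = 0.2284 × 3165 = 722.7 kg VSS/d.
Carbonaceous O₂ demand = substrate oxidised − cell-mass equivalent = 3165 − 1.42 × 722.7 = 2138 kg O₂/d.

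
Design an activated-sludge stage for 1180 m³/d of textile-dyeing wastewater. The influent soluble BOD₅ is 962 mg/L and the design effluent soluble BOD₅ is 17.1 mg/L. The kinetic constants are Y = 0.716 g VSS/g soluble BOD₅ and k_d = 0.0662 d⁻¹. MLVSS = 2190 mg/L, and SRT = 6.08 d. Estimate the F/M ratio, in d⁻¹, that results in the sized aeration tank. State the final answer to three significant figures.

Rearranging the biomass balance for a CMAS with decay, V = Y·Q·ΔS·θ_c / [X·(1+k_d θ_c)] = 0.716 × 1180 × (962 − 17.1) × 6.08 / [2190 × (1 + 0.0662 × 6.08)] = 4.85×10^6 / 3071 = 1580 m³.
F/M = Q·S₀ / (V·X) = 1180 × 962 / (1580 × 2190) = 0.3280 g soluble BOD₅·(g VSS·d)⁻¹.

F/M ≈ 0.328 d⁻¹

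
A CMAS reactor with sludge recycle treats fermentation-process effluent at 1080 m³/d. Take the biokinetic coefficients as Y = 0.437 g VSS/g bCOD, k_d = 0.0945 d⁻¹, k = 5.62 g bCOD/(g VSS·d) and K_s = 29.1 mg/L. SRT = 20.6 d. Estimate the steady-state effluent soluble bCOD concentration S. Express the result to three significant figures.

From the Monod/SRT balance for a CMAS, S = K_s·(1+k_d θ_c)/[θ_c·(Y k − k_d) − 1] = 29.1 × (1 + 0.0945 × 20.6) / [20.6 × (0.437 × 5.62 − 0.0945) − 1] = 85.75 / 47.65 = 1.800 mg/L.

S ≈ 1.80 mg/L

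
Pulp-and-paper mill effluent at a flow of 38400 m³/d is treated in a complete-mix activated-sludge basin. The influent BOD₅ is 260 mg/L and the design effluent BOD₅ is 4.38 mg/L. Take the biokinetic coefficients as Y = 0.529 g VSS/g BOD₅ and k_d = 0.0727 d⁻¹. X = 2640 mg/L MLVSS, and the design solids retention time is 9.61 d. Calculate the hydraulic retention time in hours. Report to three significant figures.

From the SRT design equation V = Y Q (S₀−S) θ_c / [X (1 + k_d θ_c)] = 0.529 × 38400 × (260 − 4.38) × 9.61 / [2640 × (1 + 0.0727 × 9.61)] = 4.99×10^7 / 4484 = 11128 m³.
Hydraulic retention time τ = V/Q = 11128 / 38400 = 0.2898 d = 6.955 h.

τ ≈ 6.95 h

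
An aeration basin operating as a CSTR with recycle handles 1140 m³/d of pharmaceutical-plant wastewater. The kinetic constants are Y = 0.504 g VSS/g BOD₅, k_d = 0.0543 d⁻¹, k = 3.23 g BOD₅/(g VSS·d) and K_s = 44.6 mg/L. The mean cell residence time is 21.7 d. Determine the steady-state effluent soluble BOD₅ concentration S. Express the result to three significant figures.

From the Monod/SRT balance for a CMAS, S = K_s·(1+k_d θ_c)/[θ_c·(Y k − k_d) − 1] = 44.6 × (1 + 0.0543 × 21.7) / [21.7 × (0.504 × 3.23 − 0.0543) − 1] = 97.15 / 33.15 = 2.931 mg/L.

S ≈ 2.93 mg/L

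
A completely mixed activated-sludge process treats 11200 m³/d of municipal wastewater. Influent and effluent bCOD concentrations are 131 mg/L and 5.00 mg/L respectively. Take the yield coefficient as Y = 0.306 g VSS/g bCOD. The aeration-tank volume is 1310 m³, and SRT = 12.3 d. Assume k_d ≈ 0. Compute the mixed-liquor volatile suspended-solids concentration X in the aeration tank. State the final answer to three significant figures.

X ≈ 4050 mg/L

Without decay, X = Y Q (S₀−S) θ_c / V = 0.306 × 11200 × (131 − 5.00) × 12.3 / 1310 = 4055 mg/L.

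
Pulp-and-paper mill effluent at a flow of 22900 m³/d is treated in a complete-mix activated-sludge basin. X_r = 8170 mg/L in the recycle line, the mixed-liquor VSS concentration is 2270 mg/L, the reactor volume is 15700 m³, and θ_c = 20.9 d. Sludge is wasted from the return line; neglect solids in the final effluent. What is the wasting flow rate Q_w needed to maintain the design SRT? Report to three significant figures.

Wasting from the return line (neglecting effluent solids): Q_w = V·X / (θ_c·X_r) = 15700 × 2270 / (20.9 × 8170) = 208.7 m³/d.

Q_w ≈ 209 m³/d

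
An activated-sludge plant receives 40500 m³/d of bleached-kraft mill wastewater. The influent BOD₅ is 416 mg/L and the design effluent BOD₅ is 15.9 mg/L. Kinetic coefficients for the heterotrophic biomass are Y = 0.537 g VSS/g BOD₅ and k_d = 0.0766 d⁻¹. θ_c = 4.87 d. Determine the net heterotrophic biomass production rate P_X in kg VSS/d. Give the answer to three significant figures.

Y_obs = Y / (1 + k_d θ_c) = 0.537 / (1 + 0.0766 × 4.87) = 0.537 / 1.373 = 0.3911.
Substrate removed = Q·(S₀ − S) = 40500 m³/d × (416 − 15.9) g/m³ = 1.62×10^7 g/d = 16204 kg/d.
Biomass produced: P_X = Y_obs·Q·ΔS = 0.3911 × 16204 ≈ 6337 kg VSS/d.

P_X ≈ 6340 kg VSS/d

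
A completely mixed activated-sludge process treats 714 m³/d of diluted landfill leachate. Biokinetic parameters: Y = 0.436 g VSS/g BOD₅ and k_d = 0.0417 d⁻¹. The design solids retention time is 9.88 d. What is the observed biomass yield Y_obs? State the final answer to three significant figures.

Y_obs ≈ 0.309 g VSS/g BOD₅

The observed yield is Y_obs = Y/(1 + k_d·θ_c) = 0.436 / (1 + 0.0417 × 9.88) = 0.436 / 1.412 = 0.3088 g VSS per g BOD₅ removed.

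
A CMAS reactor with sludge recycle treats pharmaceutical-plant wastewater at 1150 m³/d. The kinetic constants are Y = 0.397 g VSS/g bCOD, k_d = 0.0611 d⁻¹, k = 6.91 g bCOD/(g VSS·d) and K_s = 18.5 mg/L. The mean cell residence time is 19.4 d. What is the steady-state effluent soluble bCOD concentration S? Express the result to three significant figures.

Effluent substrate depends only on kinetics and SRT: S = K_s(1 + k_d θ_c) / [θ_c(Yk − k_d) − 1] = 18.5 × (1 + 0.0611 × 19.4) / [19.4 × (0.397 × 6.91 − 0.0611) − 1] = 40.43 / 51.03 = 0.7922 mg/L.

S ≈ 0.792 mg/L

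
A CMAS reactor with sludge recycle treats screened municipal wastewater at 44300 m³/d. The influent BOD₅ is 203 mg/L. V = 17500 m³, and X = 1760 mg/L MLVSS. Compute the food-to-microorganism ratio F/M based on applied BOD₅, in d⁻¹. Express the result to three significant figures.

F/M ≈ 0.292 d⁻¹

Food-to-microorganism ratio F/M = Q S₀ / (V X) = 44300 × 203 / (17500 × 1760) = 0.2920 d⁻¹.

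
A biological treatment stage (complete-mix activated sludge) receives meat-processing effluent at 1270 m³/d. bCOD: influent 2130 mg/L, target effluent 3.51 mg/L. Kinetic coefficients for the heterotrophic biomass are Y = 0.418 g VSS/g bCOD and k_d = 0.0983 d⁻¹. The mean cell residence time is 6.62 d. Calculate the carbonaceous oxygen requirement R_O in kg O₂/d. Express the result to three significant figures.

R_O ≈ 1730 kg O₂/d

Y_obs = Y / (1 + k_d θ_c) = 0.418 / (1 + 0.0983 × 6.62) = 0.418 / 1.651 = 0.2532.
Q·(S₀ − S) = 1270 × (2130 − 3.51) × 10⁻³ = 2701 kg/d removed.
P_X = Y_obs·Q·(S₀ − S) = 0.2532 × 2701 = 683.9 kg VSS/d.
Carbonaceous O₂ demand = substrate oxidised − cell-mass equivalent = 2701 − 1.42 × 683.9 = 1730 kg O₂/d.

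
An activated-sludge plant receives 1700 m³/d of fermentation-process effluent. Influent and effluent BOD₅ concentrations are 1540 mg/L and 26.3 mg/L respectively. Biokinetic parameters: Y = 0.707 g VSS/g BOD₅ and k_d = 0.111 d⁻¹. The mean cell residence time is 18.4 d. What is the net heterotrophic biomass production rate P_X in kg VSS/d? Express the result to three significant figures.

P_X ≈ 598 kg VSS/d

The observed yield is Y_obs = Y/(1 + k_d·θ_c) = 0.707 / (1 + 0.111 × 18.4) = 0.707 / 3.042 = 0.2324 g VSS per g BOD₅ removed.
Q·(S₀ − S) = 1700 × (1540 − 26.3) × 10⁻³ = 2573 kg/d removed.
Net biomass production P_X = Y_obs × Q·(S₀ − S) = 0.2324 × 2573 = 598.0 kg VSS/d.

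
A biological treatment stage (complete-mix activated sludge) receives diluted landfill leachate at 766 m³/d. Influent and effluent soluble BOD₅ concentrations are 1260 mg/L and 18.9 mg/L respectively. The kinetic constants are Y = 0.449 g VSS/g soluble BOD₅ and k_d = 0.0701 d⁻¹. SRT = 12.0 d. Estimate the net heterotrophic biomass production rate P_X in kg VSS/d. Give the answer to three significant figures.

The observed yield is Y_obs = Y/(1 + k_d·θ_c) = 0.449 / (1 + 0.0701 × 12.0) = 0.449 / 1.841 = 0.2439 g VSS per g soluble BOD₅ removed.
ΔS = 1260 − 18.9 = 1241 mg/L, so the substrate removal rate is 766 × 1241/1000 = 950.7 kg soluble BOD₅/d.
Biomass produced: P_X = Y_obs·Q·ΔS = 0.2439 × 950.7 ≈ 231.8 kg VSS/d.

P_X ≈ 232 kg VSS/d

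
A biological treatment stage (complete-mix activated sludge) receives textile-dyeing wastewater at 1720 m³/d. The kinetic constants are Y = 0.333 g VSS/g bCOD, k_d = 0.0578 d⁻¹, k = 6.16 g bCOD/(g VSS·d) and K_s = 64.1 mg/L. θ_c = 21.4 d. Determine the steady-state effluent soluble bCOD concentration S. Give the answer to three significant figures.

S ≈ 3.44 mg/L

From the Monod/SRT balance for a CMAS, S = K_s·(1+k_d θ_c)/[θ_c·(Y k − k_d) − 1] = 64.1 × (1 + 0.0578 × 21.4) / [21.4 × (0.333 × 6.16 − 0.0578) − 1] = 143.4 / 41.66 = 3.442 mg/L.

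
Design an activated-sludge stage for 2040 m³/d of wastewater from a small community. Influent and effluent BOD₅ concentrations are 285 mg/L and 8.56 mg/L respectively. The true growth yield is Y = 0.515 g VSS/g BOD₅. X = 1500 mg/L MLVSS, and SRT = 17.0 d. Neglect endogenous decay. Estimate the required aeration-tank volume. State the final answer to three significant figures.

V·X = Y·Q·ΔS·θ_c gives V = 0.515 × 2040 × (285 − 8.56) × 17.0 / 1500 = 3292 m³.

V ≈ 3290 m³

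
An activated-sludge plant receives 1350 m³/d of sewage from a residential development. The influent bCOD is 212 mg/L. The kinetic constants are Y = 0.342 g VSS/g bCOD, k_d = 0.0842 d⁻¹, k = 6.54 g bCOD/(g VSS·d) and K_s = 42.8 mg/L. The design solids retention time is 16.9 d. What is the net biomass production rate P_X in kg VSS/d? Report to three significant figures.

For a completely mixed reactor with recycle the Lawrence–McCarty relation gives S = K_s·(1 + k_d·θ_c) / [θ_c·(Y·k − k_d) − 1] = 42.8 × (1 + 0.0842 × 16.9) / [16.9 × (0.342 × 6.54 − 0.0842) − 1] = 103.7 / 35.38 = 2.931 mg/L.
Observed yield with endogenous decay: Y_obs = Y / (1 + k_d·θ_c) = 0.342 / (1 + 0.0842 × 16.9) = 0.342 / 2.423 = 0.1411 g VSS/g bCOD.
Mass of bCOD removed per day: Q(S₀ − S) = 1350 × 209.1 g/m³ = 282.2 kg/d.
P_X = Y_obs · Q(S₀ − S) = 0.1411 × 282.2 = 39.84 kg VSS/d.

P_X ≈ 39.8 kg VSS/d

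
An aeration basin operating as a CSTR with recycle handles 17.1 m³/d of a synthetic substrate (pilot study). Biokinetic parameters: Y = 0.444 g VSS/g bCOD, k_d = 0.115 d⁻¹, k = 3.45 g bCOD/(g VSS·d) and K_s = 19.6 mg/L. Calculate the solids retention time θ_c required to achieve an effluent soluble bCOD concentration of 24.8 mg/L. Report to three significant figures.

From 1/θ_c = Y·k·S/(K_s + S) − k_d: Y·k·S/(K_s+S) = 0.444 × 3.45 × 24.8 / (19.6 + 24.8) = 0.8556 d⁻¹.
θ_c = 1/(μ − k_d) = 1/(0.8556 − 0.115) = 1/0.7406 = 1.350 d.

θ_c ≈ 1.35 d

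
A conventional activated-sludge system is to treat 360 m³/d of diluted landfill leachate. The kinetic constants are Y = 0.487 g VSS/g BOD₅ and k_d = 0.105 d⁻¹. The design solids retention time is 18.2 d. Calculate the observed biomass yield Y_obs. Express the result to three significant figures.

Observed yield with endogenous decay: Y_obs = Y / (1 + k_d·θ_c) = 0.487 / (1 + 0.105 × 18.2) = 0.487 / 2.911 = 0.1673 g VSS/g BOD₅.

Y_obs ≈ 0.167 g VSS/g BOD₅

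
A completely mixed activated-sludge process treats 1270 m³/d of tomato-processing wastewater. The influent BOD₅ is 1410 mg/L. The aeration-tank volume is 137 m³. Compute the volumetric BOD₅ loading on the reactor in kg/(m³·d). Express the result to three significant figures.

L_v ≈ 13.1 kg BOD₅/(m³·d)

Volumetric loading L_v = Q·S₀ / V = 1270 × 1410 g/m³ / 137.0 m³ = 13071 g/(m³·d) = 13.07 kg BOD₅/(m³·d).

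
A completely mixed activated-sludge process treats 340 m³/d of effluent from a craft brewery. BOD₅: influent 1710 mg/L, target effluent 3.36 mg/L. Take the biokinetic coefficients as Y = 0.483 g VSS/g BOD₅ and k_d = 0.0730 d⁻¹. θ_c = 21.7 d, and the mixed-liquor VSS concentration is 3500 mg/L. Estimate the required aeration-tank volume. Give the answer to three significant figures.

Steady-state biomass mass balance: V·X·(1 + k_d·θ_c) = Y·Q·(S₀ − S)·θ_c, so V = 0.483 × 340 × (1710 − 3.36) × 21.7 / [3500 × (1 + 0.0730 × 21.7)] = 6.08×10^6 / 9044 = 672.4 m³.

V ≈ 672 m³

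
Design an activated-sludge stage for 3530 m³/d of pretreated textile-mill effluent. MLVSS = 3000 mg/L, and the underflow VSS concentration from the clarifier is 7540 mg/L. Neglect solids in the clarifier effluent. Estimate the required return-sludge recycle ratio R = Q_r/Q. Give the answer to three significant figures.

R ≈ 0.661

Solids balance on the clarifier gives (1+R)X = R·X_r, so R = X/(X_r − X) = 3000 / (7540 − 3000) = 0.6608.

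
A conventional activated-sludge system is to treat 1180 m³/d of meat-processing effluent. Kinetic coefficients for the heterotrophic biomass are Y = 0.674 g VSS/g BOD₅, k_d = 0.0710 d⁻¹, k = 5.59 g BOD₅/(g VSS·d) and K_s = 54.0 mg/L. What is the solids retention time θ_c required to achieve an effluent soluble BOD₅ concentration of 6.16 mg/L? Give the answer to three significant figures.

Specific growth rate at S = 6.16 mg/L: μ = YkS/(K_s+S) = 0.674·5.59·6.16/(54.0+6.16) = 0.3858 d⁻¹.
1/θ_c = 0.3858 − 0.0710 = 0.3148 d⁻¹, so θ_c = 3.177 d.

θ_c ≈ 3.18 d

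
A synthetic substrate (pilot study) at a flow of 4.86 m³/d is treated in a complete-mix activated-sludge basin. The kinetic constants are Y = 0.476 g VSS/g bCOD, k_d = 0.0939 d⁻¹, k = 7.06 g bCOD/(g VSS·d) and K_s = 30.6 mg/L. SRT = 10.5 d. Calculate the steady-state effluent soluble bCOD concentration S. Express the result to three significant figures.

From the Monod/SRT balance for a CMAS, S = K_s·(1+k_d θ_c)/[θ_c·(Y k − k_d) − 1] = 30.6 × (1 + 0.0939 × 10.5) / [10.5 × (0.476 × 7.06 − 0.0939) − 1] = 60.77 / 33.30 = 1.825 mg/L.

S ≈ 1.82 mg/L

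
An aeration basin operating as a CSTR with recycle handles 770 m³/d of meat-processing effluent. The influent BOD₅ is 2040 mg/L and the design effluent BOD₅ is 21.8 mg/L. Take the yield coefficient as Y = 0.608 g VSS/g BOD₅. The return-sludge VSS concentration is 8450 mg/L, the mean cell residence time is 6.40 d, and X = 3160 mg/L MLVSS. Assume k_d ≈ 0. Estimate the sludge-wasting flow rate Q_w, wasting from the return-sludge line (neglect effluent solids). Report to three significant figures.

Q_w ≈ 112 m³/d

Biomass mass balance (decay neglected): V·X = Y·Q·(S₀ − S)·θ_c, so V = 0.608 × 770 × (2040 − 21.8) × 6.40 / 3160 = 1914 m³.
Q_w = (V·X)/(θ_c X_r) = 1914 × 3160 / (6.40 × 8450) = 111.8 m³/d.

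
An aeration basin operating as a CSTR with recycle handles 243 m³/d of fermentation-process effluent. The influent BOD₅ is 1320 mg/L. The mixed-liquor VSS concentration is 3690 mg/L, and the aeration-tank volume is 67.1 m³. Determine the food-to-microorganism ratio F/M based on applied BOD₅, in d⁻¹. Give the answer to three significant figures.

Food-to-microorganism ratio F/M = Q S₀ / (V X) = 243 × 1320 / (67.10 × 3690) = 1.295 d⁻¹.

F/M ≈ 1.30 d⁻¹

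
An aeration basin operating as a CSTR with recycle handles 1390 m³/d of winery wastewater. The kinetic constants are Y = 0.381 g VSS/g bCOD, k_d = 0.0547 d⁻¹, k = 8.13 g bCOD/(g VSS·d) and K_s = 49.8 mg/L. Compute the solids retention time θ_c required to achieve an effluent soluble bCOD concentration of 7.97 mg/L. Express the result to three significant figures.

θ_c ≈ 2.68 d

At the target effluent, Y k S/(K_s+S) = 0.381×8.13×7.97/57.77 = 0.4273 d⁻¹.
1/θ_c = 0.4273 − 0.0547 = 0.3726 d⁻¹, so θ_c = 2.684 d.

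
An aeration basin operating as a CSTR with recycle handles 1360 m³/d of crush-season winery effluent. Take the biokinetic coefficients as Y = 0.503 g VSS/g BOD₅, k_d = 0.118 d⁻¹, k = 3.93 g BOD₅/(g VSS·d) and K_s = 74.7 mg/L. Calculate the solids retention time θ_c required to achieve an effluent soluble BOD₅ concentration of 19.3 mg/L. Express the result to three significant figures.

From 1/θ_c = Y·k·S/(K_s + S) − k_d: Y·k·S/(K_s+S) = 0.503 × 3.93 × 19.3 / (74.7 + 19.3) = 0.4059 d⁻¹.
θ_c = 1/(μ − k_d) = 1/(0.4059 − 0.118) = 1/0.2879 = 3.474 d.

θ_c ≈ 3.47 d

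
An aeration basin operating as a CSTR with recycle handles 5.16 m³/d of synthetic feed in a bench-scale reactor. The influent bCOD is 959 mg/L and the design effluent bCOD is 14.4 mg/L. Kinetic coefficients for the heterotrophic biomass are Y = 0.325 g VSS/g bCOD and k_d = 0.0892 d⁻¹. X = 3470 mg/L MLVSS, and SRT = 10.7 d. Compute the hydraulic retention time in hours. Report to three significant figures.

τ ≈ 11.6 h

Rearranging the biomass balance for a CMAS with decay, V = Y·Q·ΔS·θ_c / [X·(1+k_d θ_c)] = 0.325 × 5.16 × (959 − 14.4) × 10.7 / [3470 × (1 + 0.0892 × 10.7)] = 1.69×10^4 / 6782 = 2.499 m³.
Hydraulic retention time τ = V/Q = 2.499 / 5.16 = 0.4844 d = 11.62 h.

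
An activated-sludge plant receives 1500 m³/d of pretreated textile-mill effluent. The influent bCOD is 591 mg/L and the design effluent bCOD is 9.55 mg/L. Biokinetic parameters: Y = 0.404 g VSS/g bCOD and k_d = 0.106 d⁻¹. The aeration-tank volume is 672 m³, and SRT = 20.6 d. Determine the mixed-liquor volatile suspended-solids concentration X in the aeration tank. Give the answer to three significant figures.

Solving the biomass balance for X: X = Y Q (S₀−S) θ_c / [V (1+k_d θ_c)] = 0.404 × 1500 × (591 − 9.55) × 20.6 / [672 × (1 + 0.106 × 20.6)] = 3393 mg/L.

X ≈ 3390 mg/L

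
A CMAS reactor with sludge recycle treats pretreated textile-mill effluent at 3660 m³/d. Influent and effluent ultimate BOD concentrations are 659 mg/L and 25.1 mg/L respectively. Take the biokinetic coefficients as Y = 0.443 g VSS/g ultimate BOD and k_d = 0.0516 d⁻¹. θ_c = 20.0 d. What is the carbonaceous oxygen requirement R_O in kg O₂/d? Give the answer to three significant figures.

R_O ≈ 1600 kg O₂/d

The observed yield is Y_obs = Y/(1 + k_d·θ_c) = 0.443 / (1 + 0.0516 × 20.0) = 0.443 / 2.032 = 0.2180 g VSS per g ultimate BOD removed.
Q·(S₀ − S) = 3660 × (659 − 25.1) × 10⁻³ = 2320 kg/d removed.
Net sludge production P_X = 0.2180 × 2320 = 505.8 kg VSS/d.
Carbonaceous O₂ demand = substrate oxidised − cell-mass equivalent = 2320 − 1.42 × 505.8 = 1602 kg O₂/d.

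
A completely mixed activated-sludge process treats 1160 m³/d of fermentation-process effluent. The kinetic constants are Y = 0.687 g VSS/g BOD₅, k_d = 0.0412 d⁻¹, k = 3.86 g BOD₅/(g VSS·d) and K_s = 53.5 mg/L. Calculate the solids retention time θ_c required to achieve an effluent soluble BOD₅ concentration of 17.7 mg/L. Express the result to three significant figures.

θ_c ≈ 1.62 d

Specific growth rate at S = 17.7 mg/L: μ = YkS/(K_s+S) = 0.687·3.86·17.7/(53.5+17.7) = 0.6592 d⁻¹.
θ_c = 1/(μ − k_d) = 1/(0.6592 − 0.0412) = 1/0.6180 = 1.618 d.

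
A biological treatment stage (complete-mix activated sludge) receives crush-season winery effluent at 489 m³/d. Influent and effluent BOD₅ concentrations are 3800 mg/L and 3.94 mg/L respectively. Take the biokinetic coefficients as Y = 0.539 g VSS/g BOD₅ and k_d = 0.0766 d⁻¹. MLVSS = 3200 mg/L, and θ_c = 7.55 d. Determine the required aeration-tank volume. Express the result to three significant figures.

V ≈ 1500 m³

Steady-state biomass mass balance: V·X·(1 + k_d·θ_c) = Y·Q·(S₀ − S)·θ_c, so V = 0.539 × 489 × (3800 − 3.94) × 7.55 / [3200 × (1 + 0.0766 × 7.55)] = 7.55×10^6 / 5051 = 1496 m³.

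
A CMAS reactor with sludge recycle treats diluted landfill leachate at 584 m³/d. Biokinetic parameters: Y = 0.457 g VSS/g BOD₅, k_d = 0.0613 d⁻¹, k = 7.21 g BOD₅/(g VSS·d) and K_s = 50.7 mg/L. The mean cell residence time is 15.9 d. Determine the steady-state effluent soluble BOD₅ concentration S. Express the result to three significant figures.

From the Monod/SRT balance for a CMAS, S = K_s·(1+k_d θ_c)/[θ_c·(Y k − k_d) − 1] = 50.7 × (1 + 0.0613 × 15.9) / [15.9 × (0.457 × 7.21 − 0.0613) − 1] = 100.1 / 50.42 = 1.986 mg/L.

S ≈ 1.99 mg/L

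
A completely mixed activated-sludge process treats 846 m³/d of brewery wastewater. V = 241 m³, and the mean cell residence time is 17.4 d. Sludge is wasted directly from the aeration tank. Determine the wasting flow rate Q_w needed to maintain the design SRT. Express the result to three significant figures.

For wasting at MLVSS concentration, Q_w = V/θ_c = 241.0/17.4 = 13.85 m³/d.

Q_w ≈ 13.9 m³/d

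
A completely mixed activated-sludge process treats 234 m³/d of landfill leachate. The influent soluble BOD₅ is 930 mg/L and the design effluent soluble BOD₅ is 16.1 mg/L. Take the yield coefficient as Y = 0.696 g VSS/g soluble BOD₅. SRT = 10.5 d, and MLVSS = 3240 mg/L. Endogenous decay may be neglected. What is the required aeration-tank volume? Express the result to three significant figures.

V ≈ 482 m³

With k_d = 0 the design equation reduces to V = Y Q (S₀−S) θ_c / X = 0.696 × 234 × (930 − 16.1) × 10.5 / 3240 = 482.4 m³.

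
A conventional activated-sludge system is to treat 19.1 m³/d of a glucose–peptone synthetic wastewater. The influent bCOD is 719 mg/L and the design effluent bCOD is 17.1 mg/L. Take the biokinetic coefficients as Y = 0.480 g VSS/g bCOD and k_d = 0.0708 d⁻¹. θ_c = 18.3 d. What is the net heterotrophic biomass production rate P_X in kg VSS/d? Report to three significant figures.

P_X ≈ 2.80 kg VSS/d

Observed yield with endogenous decay: Y_obs = Y / (1 + k_d·θ_c) = 0.480 / (1 + 0.0708 × 18.3) = 0.480 / 2.296 = 0.2091 g VSS/g bCOD.
Q·(S₀ − S) = 19.1 × (719 − 17.1) × 10⁻³ = 13.41 kg/d removed.
P_X = Y_obs · Q(S₀ − S) = 0.2091 × 13.41 = 2.803 kg VSS/d.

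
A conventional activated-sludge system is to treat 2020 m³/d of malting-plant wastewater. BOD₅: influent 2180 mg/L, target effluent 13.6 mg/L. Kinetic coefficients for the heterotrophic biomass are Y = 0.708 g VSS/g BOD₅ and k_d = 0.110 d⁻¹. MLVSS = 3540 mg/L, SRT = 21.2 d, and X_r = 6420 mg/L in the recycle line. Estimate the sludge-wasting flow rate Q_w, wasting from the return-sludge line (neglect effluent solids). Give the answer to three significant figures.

Steady-state biomass mass balance: V·X·(1 + k_d·θ_c) = Y·Q·(S₀ − S)·θ_c, so V = 0.708 × 2020 × (2180 − 13.6) × 21.2 / [3540 × (1 + 0.110 × 21.2)] = 6.57×10^7 / 11795 = 5569 m³.
Q_w = (V·X)/(θ_c X_r) = 5569 × 3540 / (21.2 × 6420) = 144.8 m³/d.

Q_w ≈ 145 m³/d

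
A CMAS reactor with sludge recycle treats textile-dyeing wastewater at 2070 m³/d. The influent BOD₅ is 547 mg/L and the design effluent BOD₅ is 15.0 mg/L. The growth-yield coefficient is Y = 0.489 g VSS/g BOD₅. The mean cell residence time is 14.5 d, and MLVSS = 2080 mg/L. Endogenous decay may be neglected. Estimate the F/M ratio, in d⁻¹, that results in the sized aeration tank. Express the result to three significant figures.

Biomass mass balance (decay neglected): V·X = Y·Q·(S₀ − S)·θ_c, so V = 0.489 × 2070 × (547 − 15.0) × 14.5 / 2080 = 3754 m³.
F/M = applied load / biomass = Q·S₀/(V·X) = 2070 × 547 / (3754 × 2080) = 0.1450 d⁻¹.

F/M ≈ 0.145 d⁻¹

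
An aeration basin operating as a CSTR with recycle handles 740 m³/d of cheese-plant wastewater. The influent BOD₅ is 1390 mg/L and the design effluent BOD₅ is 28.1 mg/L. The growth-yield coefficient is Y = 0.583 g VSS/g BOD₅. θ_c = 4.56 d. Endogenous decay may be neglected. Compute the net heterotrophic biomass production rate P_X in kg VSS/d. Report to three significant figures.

With endogenous decay neglected, the observed yield equals the true yield: Y_obs = Y = 0.583 g VSS/g BOD₅.
Mass of BOD₅ removed per day: Q(S₀ − S) = 740 × 1362 g/m³ = 1008 kg/d.
Net biomass production P_X = Y_obs × Q·(S₀ − S) = 0.5830 × 1008 = 587.6 kg VSS/d.

P_X ≈ 588 kg VSS/d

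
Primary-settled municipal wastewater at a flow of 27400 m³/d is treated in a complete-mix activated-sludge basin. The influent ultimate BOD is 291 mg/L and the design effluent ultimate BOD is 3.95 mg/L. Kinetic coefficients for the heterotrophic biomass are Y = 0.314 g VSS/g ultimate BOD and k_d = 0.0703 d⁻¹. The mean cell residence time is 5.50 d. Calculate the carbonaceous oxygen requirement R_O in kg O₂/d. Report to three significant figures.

R_O ≈ 5340 kg O₂/d

The observed yield is Y_obs = Y/(1 + k_d·θ_c) = 0.314 / (1 + 0.0703 × 5.50) = 0.314 / 1.387 = 0.2264 g VSS per g ultimate BOD removed.
Mass of ultimate BOD removed per day: Q(S₀ − S) = 27400 × 287.1 g/m³ = 7865 kg/d.
Biomass synthesised: P_X = Y_obs × 7865 = 1781 kg VSS/d.
R_O = Q·ΔS − 1.42 P_X = 7865 − 2529 = 5336 kg O₂/d.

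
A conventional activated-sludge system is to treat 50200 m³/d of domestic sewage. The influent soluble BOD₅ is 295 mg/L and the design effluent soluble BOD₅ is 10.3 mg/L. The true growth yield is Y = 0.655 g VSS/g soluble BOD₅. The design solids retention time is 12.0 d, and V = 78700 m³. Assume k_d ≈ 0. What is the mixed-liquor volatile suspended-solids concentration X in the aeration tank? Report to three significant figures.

X = Y·Q·ΔS·θ_c / V = 0.655 × 50200 × (295 − 10.3) × 12.0 / 78700 = 1427 mg/L.

X ≈ 1430 mg/L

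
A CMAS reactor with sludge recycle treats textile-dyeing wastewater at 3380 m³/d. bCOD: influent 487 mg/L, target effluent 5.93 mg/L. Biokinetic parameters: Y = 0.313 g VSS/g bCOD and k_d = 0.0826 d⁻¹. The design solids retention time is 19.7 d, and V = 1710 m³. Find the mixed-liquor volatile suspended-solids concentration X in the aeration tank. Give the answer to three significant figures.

X ≈ 2230 mg/L

Solving the biomass balance for X: X = Y Q (S₀−S) θ_c / [V (1+k_d θ_c)] = 0.313 × 3380 × (487 − 5.93) × 19.7 / [1710 × (1 + 0.0826 × 19.7)] = 2232 mg/L.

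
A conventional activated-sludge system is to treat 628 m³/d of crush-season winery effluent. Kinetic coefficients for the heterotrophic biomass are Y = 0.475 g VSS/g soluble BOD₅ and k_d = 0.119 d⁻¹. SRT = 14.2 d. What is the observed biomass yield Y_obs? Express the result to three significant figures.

Y_obs = Y / (1 + k_d θ_c) = 0.475 / (1 + 0.119 × 14.2) = 0.475 / 2.690 = 0.1766.

Y_obs ≈ 0.177 g VSS/g soluble BOD₅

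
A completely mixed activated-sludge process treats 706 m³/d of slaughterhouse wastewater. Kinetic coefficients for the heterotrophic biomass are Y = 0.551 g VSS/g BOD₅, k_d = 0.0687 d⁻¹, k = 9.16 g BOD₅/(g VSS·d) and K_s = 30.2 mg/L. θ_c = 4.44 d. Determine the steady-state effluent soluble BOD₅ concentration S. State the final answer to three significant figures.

From the Monod/SRT balance for a CMAS, S = K_s·(1+k_d θ_c)/[θ_c·(Y k − k_d) − 1] = 30.2 × (1 + 0.0687 × 4.44) / [4.44 × (0.551 × 9.16 − 0.0687) − 1] = 39.41 / 21.10 = 1.867 mg/L.

S ≈ 1.87 mg/L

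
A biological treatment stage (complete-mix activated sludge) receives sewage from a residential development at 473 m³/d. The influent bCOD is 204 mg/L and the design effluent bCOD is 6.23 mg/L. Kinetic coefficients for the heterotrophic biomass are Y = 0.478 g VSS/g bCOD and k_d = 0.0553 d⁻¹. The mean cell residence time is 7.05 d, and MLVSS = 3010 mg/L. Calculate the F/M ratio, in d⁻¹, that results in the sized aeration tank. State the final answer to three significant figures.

From the SRT design equation V = Y Q (S₀−S) θ_c / [X (1 + k_d θ_c)] = 0.478 × 473 × (204 − 6.23) × 7.05 / [3010 × (1 + 0.0553 × 7.05)] = 3.15×10^5 / 4183 = 75.35 m³.
F/M = Q·S₀ / (V·X) = 473 × 204 / (75.35 × 3010) = 0.4254 g bCOD·(g VSS·d)⁻¹.

F/M ≈ 0.425 d⁻¹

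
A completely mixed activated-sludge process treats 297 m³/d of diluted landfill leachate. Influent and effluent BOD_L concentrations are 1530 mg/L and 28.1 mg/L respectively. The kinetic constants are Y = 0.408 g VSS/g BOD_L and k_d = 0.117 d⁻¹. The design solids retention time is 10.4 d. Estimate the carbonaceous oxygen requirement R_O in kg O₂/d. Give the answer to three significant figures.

R_O ≈ 329 kg O₂/d

Correct the yield for decay: Y_obs = Y/(1 + k_d θ_c) = 0.408 / (1 + 0.117 × 10.4) = 0.408 / 2.217 = 0.1840.
Q·(S₀ − S) = 297 × (1530 − 28.1) × 10⁻³ = 446.1 kg/d removed.
Biomass synthesised: P_X = Y_obs × 446.1 = 82.10 kg VSS/d.
R_O = Q·ΔS − 1.42 P_X = 446.1 − 116.6 = 329.5 kg O₂/d.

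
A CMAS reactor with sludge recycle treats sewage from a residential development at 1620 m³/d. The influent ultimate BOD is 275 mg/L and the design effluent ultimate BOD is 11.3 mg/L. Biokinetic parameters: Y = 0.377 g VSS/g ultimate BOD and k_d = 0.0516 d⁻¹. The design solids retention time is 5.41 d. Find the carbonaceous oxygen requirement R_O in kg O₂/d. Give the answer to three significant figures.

R_O ≈ 248 kg O₂/d

Correct the yield for decay: Y_obs = Y/(1 + k_d θ_c) = 0.377 / (1 + 0.0516 × 5.41) = 0.377 / 1.279 = 0.2947.
Mass of ultimate BOD removed per day: Q(S₀ − S) = 1620 × 263.7 g/m³ = 427.2 kg/d.
P_X = Y_obs·Q·(S₀ − S) = 0.2947 × 427.2 = 125.9 kg VSS/d.
Carbonaceous O₂ demand = substrate oxidised − cell-mass equivalent = 427.2 − 1.42 × 125.9 = 248.4 kg O₂/d.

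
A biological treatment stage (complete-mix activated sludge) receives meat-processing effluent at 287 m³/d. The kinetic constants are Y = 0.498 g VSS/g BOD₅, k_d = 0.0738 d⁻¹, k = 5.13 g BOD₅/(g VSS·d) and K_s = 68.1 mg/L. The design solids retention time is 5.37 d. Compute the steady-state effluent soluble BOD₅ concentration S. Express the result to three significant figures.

For a completely mixed reactor with recycle the Lawrence–McCarty relation gives S = K_s·(1 + k_d·θ_c) / [θ_c·(Y·k − k_d) − 1] = 68.1 × (1 + 0.0738 × 5.37) / [5.37 × (0.498 × 5.13 − 0.0738) − 1] = 95.09 / 12.32 = 7.717 mg/L.

S ≈ 7.72 mg/L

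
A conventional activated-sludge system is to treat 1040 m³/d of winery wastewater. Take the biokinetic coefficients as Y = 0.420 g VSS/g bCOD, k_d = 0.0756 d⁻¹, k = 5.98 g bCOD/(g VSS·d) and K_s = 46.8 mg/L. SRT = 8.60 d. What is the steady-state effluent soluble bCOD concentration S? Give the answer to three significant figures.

S ≈ 3.87 mg/L

Effluent substrate depends only on kinetics and SRT: S = K_s(1 + k_d θ_c) / [θ_c(Yk − k_d) − 1] = 46.8 × (1 + 0.0756 × 8.60) / [8.60 × (0.420 × 5.98 − 0.0756) − 1] = 77.23 / 19.95 = 3.871 mg/L.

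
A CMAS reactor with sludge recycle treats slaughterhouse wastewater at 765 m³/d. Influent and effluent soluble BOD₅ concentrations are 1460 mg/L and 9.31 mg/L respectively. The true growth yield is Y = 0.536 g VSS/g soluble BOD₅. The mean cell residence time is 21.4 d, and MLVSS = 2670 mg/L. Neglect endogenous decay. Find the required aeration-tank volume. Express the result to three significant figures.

Biomass mass balance (decay neglected): V·X = Y·Q·(S₀ − S)·θ_c, so V = 0.536 × 765 × (1460 − 9.31) × 21.4 / 2670 = 4768 m³.

V ≈ 4770 m³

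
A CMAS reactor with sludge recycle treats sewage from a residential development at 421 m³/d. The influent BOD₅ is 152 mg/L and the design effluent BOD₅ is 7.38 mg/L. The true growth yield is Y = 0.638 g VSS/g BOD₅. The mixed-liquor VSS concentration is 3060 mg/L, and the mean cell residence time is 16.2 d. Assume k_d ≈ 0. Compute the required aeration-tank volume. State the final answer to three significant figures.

With k_d = 0 the design equation reduces to V = Y Q (S₀−S) θ_c / X = 0.638 × 421 × (152 − 7.38) × 16.2 / 3060 = 205.6 m³.

V ≈ 206 m³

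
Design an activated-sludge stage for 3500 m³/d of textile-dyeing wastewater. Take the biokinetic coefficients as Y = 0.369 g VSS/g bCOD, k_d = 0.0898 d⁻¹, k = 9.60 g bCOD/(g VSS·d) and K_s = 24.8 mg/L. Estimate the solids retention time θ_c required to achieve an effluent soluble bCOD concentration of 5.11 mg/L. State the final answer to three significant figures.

From 1/θ_c = Y·k·S/(K_s + S) − k_d: Y·k·S/(K_s+S) = 0.369 × 9.60 × 5.11 / (24.8 + 5.11) = 0.6052 d⁻¹.
θ_c = 1/(μ − k_d) = 1/(0.6052 − 0.0898) = 1/0.5154 = 1.940 d.

θ_c ≈ 1.94 d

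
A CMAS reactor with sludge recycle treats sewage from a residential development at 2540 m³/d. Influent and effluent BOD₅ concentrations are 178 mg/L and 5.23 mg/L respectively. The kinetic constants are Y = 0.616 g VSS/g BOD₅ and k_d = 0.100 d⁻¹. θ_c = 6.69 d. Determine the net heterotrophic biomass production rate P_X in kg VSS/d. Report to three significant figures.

Correct the yield for decay: Y_obs = Y/(1 + k_d θ_c) = 0.616 / (1 + 0.100 × 6.69) = 0.616 / 1.669 = 0.3691.
ΔS = 178 − 5.23 = 172.8 mg/L, so the substrate removal rate is 2540 × 172.8/1000 = 438.8 kg BOD₅/d.
So the net sludge growth is P_X = 0.3691 × 438.8 = 162.0 kg VSS/d.

P_X ≈ 162 kg VSS/d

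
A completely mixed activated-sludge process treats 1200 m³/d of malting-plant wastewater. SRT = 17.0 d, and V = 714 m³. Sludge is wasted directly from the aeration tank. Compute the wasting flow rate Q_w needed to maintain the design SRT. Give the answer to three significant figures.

Q_w ≈ 42.0 m³/d

With mixed-liquor wasting, θ_c = V/Q_w, so Q_w = V/θ_c = 714.0/17.0 = 42.00 m³/d.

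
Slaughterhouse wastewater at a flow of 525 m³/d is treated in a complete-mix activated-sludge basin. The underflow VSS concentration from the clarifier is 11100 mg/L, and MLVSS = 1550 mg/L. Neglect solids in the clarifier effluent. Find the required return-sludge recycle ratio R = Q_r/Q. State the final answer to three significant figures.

R ≈ 0.162

R = Q_r/Q = X/(X_r − X) = 1550 / (11100 − 1550) = 0.1623.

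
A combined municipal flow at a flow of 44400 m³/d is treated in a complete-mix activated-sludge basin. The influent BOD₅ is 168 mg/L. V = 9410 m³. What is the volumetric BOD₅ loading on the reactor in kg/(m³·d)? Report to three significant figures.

L_v = Q S₀ / V = 44400 × 168 × 10⁻³ / 9410 = 0.7927 kg/(m³·d).

L_v ≈ 0.793 kg BOD₅/(m³·d)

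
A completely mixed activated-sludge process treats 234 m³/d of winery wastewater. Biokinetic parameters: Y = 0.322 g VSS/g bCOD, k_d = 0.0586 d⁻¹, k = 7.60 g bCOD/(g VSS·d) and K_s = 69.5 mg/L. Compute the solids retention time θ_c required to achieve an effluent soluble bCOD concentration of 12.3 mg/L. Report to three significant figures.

Specific growth rate at S = 12.3 mg/L: μ = YkS/(K_s+S) = 0.322·7.60·12.3/(69.5+12.3) = 0.3680 d⁻¹.
Then 1/θ_c = μ − k_d = 0.3680 − 0.0586 = 0.3094 d⁻¹, giving θ_c = 3.232 d.

θ_c ≈ 3.23 d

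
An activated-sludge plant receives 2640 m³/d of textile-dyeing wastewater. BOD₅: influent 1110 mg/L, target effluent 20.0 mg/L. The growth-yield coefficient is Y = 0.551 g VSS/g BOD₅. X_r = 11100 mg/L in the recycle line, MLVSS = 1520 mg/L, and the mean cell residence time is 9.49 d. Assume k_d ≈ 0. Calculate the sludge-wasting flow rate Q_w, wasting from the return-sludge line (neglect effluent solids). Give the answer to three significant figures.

V·X = Y·Q·ΔS·θ_c gives V = 0.551 × 2640 × (1110 − 20.0) × 9.49 / 1520 = 9899 m³.
Wasting from the return line (neglecting effluent solids): Q_w = V·X / (θ_c·X_r) = 9899 × 1520 / (9.49 × 11100) = 142.8 m³/d.

Q_w ≈ 143 m³/d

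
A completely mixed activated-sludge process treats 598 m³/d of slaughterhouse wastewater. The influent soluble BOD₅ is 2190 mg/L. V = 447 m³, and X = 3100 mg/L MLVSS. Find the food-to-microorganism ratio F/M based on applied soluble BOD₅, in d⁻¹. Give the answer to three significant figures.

F/M = applied load / biomass = Q·S₀/(V·X) = 598 × 2190 / (447.0 × 3100) = 0.9451 d⁻¹.

F/M ≈ 0.945 d⁻¹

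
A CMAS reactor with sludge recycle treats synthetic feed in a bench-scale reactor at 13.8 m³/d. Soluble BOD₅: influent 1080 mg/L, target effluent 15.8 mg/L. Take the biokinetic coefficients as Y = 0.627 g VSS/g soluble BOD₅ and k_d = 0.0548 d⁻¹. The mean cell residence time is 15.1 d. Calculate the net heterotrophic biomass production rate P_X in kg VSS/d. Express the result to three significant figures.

P_X ≈ 5.04 kg VSS/d

Observed yield with endogenous decay: Y_obs = Y / (1 + k_d·θ_c) = 0.627 / (1 + 0.0548 × 15.1) = 0.627 / 1.827 = 0.3431 g VSS/g soluble BOD₅.
Substrate removed = Q·(S₀ − S) = 13.8 m³/d × (1080 − 15.8) g/m³ = 1.47×10^4 g/d = 14.69 kg/d.
Net biomass production P_X = Y_obs × Q·(S₀ − S) = 0.3431 × 14.69 = 5.039 kg VSS/d.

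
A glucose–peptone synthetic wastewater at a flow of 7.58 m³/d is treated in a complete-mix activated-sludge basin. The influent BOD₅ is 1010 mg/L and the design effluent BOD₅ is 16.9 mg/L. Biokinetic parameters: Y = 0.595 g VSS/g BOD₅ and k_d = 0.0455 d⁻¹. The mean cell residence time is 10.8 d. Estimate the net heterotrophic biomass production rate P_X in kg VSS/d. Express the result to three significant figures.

Correct the yield for decay: Y_obs = Y/(1 + k_d θ_c) = 0.595 / (1 + 0.0455 × 10.8) = 0.595 / 1.491 = 0.3990.
ΔS = 1010 − 16.9 = 993.1 mg/L, so the substrate removal rate is 7.58 × 993.1/1000 = 7.528 kg BOD₅/d.
P_X = Y_obs · Q(S₀ − S) = 0.3990 × 7.528 = 3.003 kg VSS/d.

P_X ≈ 3.00 kg VSS/d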